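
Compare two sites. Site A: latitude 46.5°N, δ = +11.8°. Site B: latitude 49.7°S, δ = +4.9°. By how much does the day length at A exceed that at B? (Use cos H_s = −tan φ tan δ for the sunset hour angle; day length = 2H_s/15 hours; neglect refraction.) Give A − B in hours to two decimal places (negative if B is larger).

+2.47 h

A: H_s = arccos(−tan 46.5° · tan 11.8°) = 102.72°, so 2H_s/15 = 13.6960 h.
B: H_s = arccos(−tan -49.7° · tan 4.9°) = 84.20°, so 2H_s/15 = 11.2267 h.
A − B = 13.6960 − 11.2267 = 2.4693 h.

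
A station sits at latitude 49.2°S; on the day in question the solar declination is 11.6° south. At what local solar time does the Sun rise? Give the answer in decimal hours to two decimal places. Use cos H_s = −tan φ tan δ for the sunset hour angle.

−tan φ tan δ = −(-1.1585)(-0.2053) = -0.2378; H_s = arccos(-0.2378) = 103.76°.
Sunrise is at 12 − H_s/15 = 12 − 6.917 = 5.083 h local solar time.

5.08 h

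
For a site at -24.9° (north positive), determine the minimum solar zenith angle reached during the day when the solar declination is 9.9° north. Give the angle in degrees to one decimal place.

34.8°

At local solar noon the hour angle is zero, so the zenith angle is |φ − δ| = |-24.9° − (9.9°)| = 34.8°.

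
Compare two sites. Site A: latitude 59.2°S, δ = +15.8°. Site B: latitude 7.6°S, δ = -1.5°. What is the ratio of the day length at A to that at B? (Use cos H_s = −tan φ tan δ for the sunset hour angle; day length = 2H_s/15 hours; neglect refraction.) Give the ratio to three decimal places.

A: H_s = arccos(−tan -59.2° · tan 15.8°) = 61.66°, so 2H_s/15 = 8.2213 h.
B: H_s = arccos(−tan -7.6° · tan -1.5°) = 90.20°, so 2H_s/15 = 12.0267 h.
Ratio A/B = 8.2213 / 12.0267 = 0.6836.

0.684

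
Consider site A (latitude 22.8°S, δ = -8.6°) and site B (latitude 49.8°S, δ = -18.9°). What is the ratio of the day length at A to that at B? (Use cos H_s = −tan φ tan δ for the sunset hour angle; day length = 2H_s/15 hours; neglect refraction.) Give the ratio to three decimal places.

A: H_s = arccos(−tan -22.8° · tan -8.6°) = 93.64°, so 2H_s/15 = 12.4853 h.
B: H_s = arccos(−tan -49.8° · tan -18.9°) = 113.90°, so 2H_s/15 = 15.1867 h.
Ratio A/B = 12.4853 / 15.1867 = 0.8221.

0.822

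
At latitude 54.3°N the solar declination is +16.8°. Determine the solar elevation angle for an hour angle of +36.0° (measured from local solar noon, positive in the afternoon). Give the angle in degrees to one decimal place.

43.4°

cos θ_z = sin(54.3°) sin(16.8°) + cos(54.3°) cos(16.8°) cos(36.00°) = 0.2347 + 0.4519 = 0.6866.
θ_z = arccos(0.6866) = 46.64°, so the elevation is 90° − 46.64° = 43.36°.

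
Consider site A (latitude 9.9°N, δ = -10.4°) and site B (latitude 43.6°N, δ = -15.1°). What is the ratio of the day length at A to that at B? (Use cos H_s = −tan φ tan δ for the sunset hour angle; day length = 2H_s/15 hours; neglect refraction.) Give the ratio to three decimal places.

1.174

A: H_s = arccos(−tan 9.9° · tan -10.4°) = 88.16°, so 2H_s/15 = 11.7547 h.
B: H_s = arccos(−tan 43.6° · tan -15.1°) = 75.11°, so 2H_s/15 = 10.0147 h.
Ratio A/B = 11.7547 / 10.0147 = 1.1737.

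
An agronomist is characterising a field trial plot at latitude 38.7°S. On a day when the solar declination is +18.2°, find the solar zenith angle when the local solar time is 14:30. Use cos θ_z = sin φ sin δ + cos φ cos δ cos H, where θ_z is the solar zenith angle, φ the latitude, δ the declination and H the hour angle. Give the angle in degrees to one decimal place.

66.9°

Hour angle H = 15° × (14.5 − 12) = 37.50°.
cos θ_z = sin φ sin δ + cos φ cos δ cos H = (-0.6252)(0.3123) + (0.7804)(0.9500)(0.7934) = 0.3930.
θ_z = arccos(0.3930) = 66.86°.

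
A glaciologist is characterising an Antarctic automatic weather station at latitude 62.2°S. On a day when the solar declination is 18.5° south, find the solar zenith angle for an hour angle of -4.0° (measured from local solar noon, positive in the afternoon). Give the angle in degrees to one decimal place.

43.8°

cos θ_z = sin(-62.2°) sin(-18.5°) + cos(-62.2°) cos(-18.5°) cos(-4.00°) = 0.2807 + 0.4412 = 0.7219.
θ_z = arccos(0.7219) = 43.79°.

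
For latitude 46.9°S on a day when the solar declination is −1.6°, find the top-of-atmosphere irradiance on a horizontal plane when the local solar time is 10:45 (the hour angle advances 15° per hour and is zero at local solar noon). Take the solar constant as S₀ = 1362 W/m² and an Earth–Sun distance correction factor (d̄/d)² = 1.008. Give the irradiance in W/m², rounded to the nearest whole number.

Hour angle H = 15° × (10.75 − 12) = -18.75°.
cos θ_z = sin φ sin δ + cos φ cos δ cos H = (-0.7302)(-0.0279) + (0.6833)(0.9996)(0.9469) = 0.6671.
Top-of-atmosphere irradiance = S₀ (d̄/d)² cos θ_z = 1362 × 1.008 × 0.6671 = 915.86 W/m².

916 W/m²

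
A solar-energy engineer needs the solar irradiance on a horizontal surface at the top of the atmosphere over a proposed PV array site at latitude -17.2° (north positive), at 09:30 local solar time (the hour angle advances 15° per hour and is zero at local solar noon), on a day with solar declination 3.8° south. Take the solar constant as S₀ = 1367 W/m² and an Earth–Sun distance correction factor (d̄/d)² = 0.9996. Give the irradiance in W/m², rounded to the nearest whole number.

Hour angle H = 15° × (9.5 − 12) = -37.50°.
cos θ_z = sin(-17.2°) sin(-3.8°) + cos(-17.2°) cos(-3.8°) cos(-37.50°) = 0.0196 + 0.7562 = 0.7758.
Top-of-atmosphere irradiance = S₀ (d̄/d)² cos θ_z = 1367 × 0.9996 × 0.7758 = 1060.09 W/m².

1060 W/m²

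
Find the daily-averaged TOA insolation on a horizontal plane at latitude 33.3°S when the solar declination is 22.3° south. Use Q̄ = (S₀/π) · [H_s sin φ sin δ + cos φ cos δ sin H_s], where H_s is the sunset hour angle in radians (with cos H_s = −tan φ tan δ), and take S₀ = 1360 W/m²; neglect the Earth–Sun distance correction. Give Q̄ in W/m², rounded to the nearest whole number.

489 W/m²

cos H_s = −tan(-33.3°) · tan(-22.3°) = -0.2694, so H_s = arccos(-0.2694) = 105.63°. In radians, H_s = 1.8436.
H_s sin φ sin δ = 1.8436 × -0.5490 × -0.3795 = 0.3841.
cos φ cos δ sin H_s = 0.8358 × 0.9252 × 0.9630 = 0.7447.
Q̄ = (1360/π) × (0.3841 + 0.7447) = 432.90 × 1.1288 = 488.66 W/m².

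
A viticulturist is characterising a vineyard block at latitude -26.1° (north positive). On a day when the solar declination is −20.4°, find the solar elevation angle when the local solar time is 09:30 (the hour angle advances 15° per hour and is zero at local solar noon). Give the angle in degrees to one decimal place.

55.2°

Hour angle H = 15° × (9.5 − 12) = -37.50°.
cos θ_z = sin φ sin δ + cos φ cos δ cos H = (-0.4399)(-0.3486) + (0.8980)(0.9373)(0.7934) = 0.8212.
θ_z = arccos(0.8212) = 34.79°, so the elevation is 90° − 34.79° = 55.21°.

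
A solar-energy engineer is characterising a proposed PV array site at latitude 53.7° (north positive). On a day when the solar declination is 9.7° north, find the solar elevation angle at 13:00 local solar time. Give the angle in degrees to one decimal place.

Hour angle H = 15° × (13 − 12) = 15.00°.
cos θ_z = sin φ sin δ + cos φ cos δ cos H = (0.8059)(0.1685) + (0.5920)(0.9857)(0.9659) = 0.6994.
θ_z = arccos(0.6994) = 45.62°, so the elevation is 90° − 45.62° = 44.38°.

44.4°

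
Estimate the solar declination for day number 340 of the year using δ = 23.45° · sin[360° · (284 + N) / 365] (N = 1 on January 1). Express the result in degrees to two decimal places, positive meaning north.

360 × (284 + 340) / 365 = 615.452°; sin(615.452°) = -0.9679.
δ = 23.45 × -0.9679 = -22.697° ≈ -22.70°.

-22.70°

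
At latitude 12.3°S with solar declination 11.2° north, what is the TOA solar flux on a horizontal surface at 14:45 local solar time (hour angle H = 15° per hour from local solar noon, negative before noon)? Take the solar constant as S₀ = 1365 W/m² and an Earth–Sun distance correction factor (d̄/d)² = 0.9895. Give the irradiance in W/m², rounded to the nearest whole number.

917 W/m²

Hour angle H = 15° × (14.75 − 12) = 41.25°.
cos θ_z = sin φ sin δ + cos φ cos δ cos H = (-0.2130)(0.1942) + (0.9770)(0.9810)(0.7518) = 0.6792.
Top-of-atmosphere irradiance = S₀ (d̄/d)² cos θ_z = 1365 × 0.9895 × 0.6792 = 917.37 W/m².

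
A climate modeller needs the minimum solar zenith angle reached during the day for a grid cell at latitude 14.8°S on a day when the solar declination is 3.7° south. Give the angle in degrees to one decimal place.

11.1°

At local solar noon the hour angle is zero, so the zenith angle is |φ − δ| = |-14.8° − (-3.7°)| = 11.1°.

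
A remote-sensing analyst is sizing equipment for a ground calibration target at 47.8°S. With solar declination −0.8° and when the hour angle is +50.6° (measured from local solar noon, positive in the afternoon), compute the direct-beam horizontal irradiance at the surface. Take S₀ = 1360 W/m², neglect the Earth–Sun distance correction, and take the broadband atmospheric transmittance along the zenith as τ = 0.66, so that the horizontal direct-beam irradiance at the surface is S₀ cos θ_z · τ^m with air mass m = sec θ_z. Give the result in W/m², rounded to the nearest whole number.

cos θ_z = sin φ sin δ + cos φ cos δ cos H = (-0.7408)(-0.0140) + (0.6717)(0.9999)(0.6347) = 0.4367.
Air mass m = 1/cos θ_z = 1/0.4367 = 2.290; τ^m = 0.66^2.290 = 0.3861.
Surface direct beam = 1360 × 0.4367 × 0.3861 = 229.31 W/m².

229 W/m²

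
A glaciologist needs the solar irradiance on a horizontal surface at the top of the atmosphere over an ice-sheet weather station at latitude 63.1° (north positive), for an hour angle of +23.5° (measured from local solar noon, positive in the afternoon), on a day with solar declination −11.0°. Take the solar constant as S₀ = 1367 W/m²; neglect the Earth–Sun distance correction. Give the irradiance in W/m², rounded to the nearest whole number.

324 W/m²

cos θ_z = sin(63.1°) sin(-11.0°) + cos(63.1°) cos(-11.0°) cos(23.50°) = -0.1702 + 0.4073 = 0.2371.
Top-of-atmosphere irradiance = S₀ cos θ_z = 1367 × 0.2371 = 324.12 W/m².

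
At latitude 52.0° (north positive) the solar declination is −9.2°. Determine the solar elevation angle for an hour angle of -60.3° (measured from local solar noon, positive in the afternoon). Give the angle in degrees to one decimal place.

cos θ_z = sin φ sin δ + cos φ cos δ cos H = (0.7880)(-0.1599) + (0.6157)(0.9871)(0.4955) = 0.1751.
θ_z = arccos(0.1751) = 79.92°, so the elevation is 90° − 79.92° = 10.08°.

10.1°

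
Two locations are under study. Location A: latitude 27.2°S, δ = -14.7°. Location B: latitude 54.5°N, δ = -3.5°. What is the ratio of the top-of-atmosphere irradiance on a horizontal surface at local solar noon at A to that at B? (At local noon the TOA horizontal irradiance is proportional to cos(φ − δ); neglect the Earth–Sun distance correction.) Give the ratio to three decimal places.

A: cos θ_z = cos(-27.2° − (-14.7°)) = 0.9763.
B: cos θ_z = cos(54.5° − (-3.5°)) = 0.5299.
Ratio A/B = 0.9763 / 0.5299 = 1.8424.

1.842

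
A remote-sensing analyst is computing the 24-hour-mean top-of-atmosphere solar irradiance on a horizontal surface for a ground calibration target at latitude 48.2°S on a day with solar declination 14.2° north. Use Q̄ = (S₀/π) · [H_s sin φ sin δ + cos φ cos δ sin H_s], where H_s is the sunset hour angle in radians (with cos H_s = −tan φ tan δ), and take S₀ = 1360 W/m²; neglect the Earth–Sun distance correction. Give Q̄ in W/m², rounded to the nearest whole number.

−tan φ tan δ = −(-1.1184)(0.2530) = 0.2830; H_s = arccos(0.2830) = 73.56°. In radians, H_s = 1.2839.
H_s sin φ sin δ = 1.2839 × -0.7455 × 0.2453 = -0.2348.
cos φ cos δ sin H_s = 0.6665 × 0.9694 × 0.9591 = 0.6197.
Q̄ = (1360/π) × (-0.2348 + 0.6197) = 432.90 × 0.3849 = 166.62 W/m².

167 W/m²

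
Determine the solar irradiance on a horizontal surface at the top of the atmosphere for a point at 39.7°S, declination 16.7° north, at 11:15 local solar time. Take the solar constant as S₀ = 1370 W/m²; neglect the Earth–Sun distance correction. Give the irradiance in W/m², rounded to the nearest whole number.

739 W/m²

Hour angle H = 15° × (11.25 − 12) = -11.25°.
With φ = -39.7°, δ = 16.7°, H = -11.25°: sin φ sin δ = -0.1836, cos φ cos δ cos H = 0.7228, so cos θ_z = 0.5392.
Top-of-atmosphere irradiance = S₀ cos θ_z = 1370 × 0.5392 = 738.70 W/m².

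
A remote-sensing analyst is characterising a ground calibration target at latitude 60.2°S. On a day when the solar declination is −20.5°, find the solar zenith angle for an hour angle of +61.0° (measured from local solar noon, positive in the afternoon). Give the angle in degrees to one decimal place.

58.0°

cos θ_z = sin φ sin δ + cos φ cos δ cos H = (-0.8678)(-0.3502) + (0.4970)(0.9367)(0.4848) = 0.5296.
θ_z = arccos(0.5296) = 58.02°.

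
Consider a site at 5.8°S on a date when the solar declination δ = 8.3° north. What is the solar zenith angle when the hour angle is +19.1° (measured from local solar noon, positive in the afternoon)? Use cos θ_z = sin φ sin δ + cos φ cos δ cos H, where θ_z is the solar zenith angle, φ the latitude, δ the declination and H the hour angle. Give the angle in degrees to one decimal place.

23.7°

cos θ_z = sin φ sin δ + cos φ cos δ cos H = (-0.1011)(0.1444) + (0.9949)(0.9895)(0.9449) = 0.9156.
θ_z = arccos(0.9156) = 23.71°.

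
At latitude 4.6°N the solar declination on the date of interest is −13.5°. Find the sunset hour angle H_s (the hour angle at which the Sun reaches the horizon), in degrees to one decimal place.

88.9°

The sunset hour angle satisfies cos H_s = −tan φ tan δ = 0.0193, giving H_s = 88.89°.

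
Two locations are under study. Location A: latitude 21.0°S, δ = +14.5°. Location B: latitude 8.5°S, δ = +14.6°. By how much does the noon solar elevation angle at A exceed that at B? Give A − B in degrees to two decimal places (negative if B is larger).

A: 90° − |-21.0 − (14.5)| = 54.50°.
B: 90° − |-8.5 − (14.6)| = 66.90°.
A − B = 54.50 − 66.90 = -12.40°.

-12.40°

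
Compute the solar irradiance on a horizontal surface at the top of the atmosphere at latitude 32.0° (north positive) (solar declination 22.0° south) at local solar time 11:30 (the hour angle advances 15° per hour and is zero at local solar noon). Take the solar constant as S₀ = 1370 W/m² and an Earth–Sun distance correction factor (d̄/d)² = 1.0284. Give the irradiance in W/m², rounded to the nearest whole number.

Hour angle H = 15° × (11.5 − 12) = -7.50°.
cos θ_z = sin(32.0°) sin(-22.0°) + cos(32.0°) cos(-22.0°) cos(-7.50°) = -0.1985 + 0.7796 = 0.5811.
Top-of-atmosphere irradiance = S₀ (d̄/d)² cos θ_z = 1370 × 1.0284 × 0.5811 = 818.72 W/m².

819 W/m²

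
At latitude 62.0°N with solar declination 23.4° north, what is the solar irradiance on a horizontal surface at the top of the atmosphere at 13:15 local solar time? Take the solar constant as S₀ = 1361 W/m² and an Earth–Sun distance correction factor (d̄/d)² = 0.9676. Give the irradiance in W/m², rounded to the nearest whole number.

Hour angle H = 15° × (13.25 − 12) = 18.75°.
With φ = 62.0°, δ = 23.4°, H = 18.75°: sin φ sin δ = 0.3507, cos φ cos δ cos H = 0.4080, so cos θ_z = 0.7587.
Top-of-atmosphere irradiance = S₀ (d̄/d)² cos θ_z = 1361 × 0.9676 × 0.7587 = 999.13 W/m².

999 W/m²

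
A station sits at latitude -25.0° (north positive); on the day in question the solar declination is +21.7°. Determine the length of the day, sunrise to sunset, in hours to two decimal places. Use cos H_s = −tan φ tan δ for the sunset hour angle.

10.57 hours

cos H_s = −tan(-25.0°) · tan(21.7°) = 0.1856, so H_s = arccos(0.1856) = 79.30°.
Day length = 2 H_s / 15° h⁻¹ = 158.60° / 15 = 10.573 h.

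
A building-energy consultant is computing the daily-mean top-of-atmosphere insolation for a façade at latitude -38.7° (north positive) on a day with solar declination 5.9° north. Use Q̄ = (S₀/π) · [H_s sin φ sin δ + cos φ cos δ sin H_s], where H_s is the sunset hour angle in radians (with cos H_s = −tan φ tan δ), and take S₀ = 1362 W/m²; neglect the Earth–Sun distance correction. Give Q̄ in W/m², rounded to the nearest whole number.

294 W/m²

cos H_s = −tan(-38.7°) · tan(5.9°) = 0.0828, so H_s = arccos(0.0828) = 85.25°. In radians, H_s = 1.4879.
H_s sin φ sin δ = 1.4879 × -0.6252 × 0.1028 = -0.0956.
cos φ cos δ sin H_s = 0.7804 × 0.9947 × 0.9966 = 0.7736.
Q̄ = (1362/π) × (-0.0956 + 0.7736) = 433.54 × 0.6780 = 293.94 W/m².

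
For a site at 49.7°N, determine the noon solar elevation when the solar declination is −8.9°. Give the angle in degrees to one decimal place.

At local solar noon the hour angle is zero, so the elevation is 90° − |φ − δ| = 90° − |49.7° − (-8.9°)| = 90° − 58.6° = 31.4°.

31.4°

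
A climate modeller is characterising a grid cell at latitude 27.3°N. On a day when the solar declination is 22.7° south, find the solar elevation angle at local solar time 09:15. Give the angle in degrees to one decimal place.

26.1°

Hour angle H = 15° × (9.25 − 12) = -41.25°.
cos θ_z = sin φ sin δ + cos φ cos δ cos H = (0.4586)(-0.3859) + (0.8886)(0.9225)(0.7518) = 0.4393.
θ_z = arccos(0.4393) = 63.94°, so the elevation is 90° − 63.94° = 26.06°.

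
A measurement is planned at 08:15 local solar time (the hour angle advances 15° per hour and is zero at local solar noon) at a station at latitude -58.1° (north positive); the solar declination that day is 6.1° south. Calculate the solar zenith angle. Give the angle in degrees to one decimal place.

Hour angle H = 15° × (8.25 − 12) = -56.25°.
cos θ_z = sin(-58.1°) sin(-6.1°) + cos(-58.1°) cos(-6.1°) cos(-56.25°) = 0.0902 + 0.2919 = 0.3821.
θ_z = arccos(0.3821) = 67.54°.

67.5°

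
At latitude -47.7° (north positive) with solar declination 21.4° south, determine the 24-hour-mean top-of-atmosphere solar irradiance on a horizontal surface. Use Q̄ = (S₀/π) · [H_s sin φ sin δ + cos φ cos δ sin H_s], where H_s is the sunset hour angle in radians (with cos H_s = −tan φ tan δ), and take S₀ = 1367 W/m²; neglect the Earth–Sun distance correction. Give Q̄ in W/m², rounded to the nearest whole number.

483 W/m²

−tan φ tan δ = −(-1.0990)(-0.3919) = -0.4307; H_s = arccos(-0.4307) = 115.51°. In radians, H_s = 2.0160.
H_s sin φ sin δ = 2.0160 × -0.7396 × -0.3649 = 0.5441.
cos φ cos δ sin H_s = 0.6730 × 0.9311 × 0.9025 = 0.5655.
Q̄ = (1367/π) × (0.5441 + 0.5655) = 435.13 × 1.1096 = 482.82 W/m².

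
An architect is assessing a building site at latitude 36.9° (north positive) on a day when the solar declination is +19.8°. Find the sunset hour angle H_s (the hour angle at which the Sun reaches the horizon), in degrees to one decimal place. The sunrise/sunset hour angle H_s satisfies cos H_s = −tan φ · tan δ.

The sunset hour angle satisfies cos H_s = −tan φ tan δ = -0.2703, giving H_s = 105.68°.

105.7°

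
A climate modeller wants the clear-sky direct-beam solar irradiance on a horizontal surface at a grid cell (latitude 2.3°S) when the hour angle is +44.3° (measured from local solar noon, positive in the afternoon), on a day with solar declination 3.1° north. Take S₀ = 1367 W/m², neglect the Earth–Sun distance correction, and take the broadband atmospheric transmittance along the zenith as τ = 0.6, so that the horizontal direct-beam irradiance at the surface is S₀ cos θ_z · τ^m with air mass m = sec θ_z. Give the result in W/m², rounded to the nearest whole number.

475 W/m²

cos θ_z = sin(-2.3°) sin(3.1°) + cos(-2.3°) cos(3.1°) cos(44.30°) = -0.0022 + 0.7141 = 0.7119.
Air mass m = 1/cos θ_z = 1/0.7119 = 1.405; τ^m = 0.6^1.405 = 0.4879.
Surface direct beam = 1367 × 0.7119 × 0.4879 = 474.81 W/m².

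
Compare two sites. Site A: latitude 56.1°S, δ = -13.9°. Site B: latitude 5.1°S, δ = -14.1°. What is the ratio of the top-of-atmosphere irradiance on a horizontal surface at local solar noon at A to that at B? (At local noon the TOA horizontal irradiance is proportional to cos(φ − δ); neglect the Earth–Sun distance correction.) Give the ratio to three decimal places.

A: cos θ_z = cos(-56.1° − (-13.9°)) = 0.7408.
B: cos θ_z = cos(-5.1° − (-14.1°)) = 0.9877.
Ratio A/B = 0.7408 / 0.9877 = 0.7500.

0.750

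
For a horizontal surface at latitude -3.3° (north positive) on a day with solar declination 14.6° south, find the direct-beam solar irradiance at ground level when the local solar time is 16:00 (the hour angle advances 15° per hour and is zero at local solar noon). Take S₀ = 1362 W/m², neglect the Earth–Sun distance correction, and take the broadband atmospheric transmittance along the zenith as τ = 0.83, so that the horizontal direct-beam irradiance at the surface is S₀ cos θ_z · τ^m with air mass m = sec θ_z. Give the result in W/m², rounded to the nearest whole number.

Hour angle H = 15° × (16 − 12) = 60.00°.
cos θ_z = sin φ sin δ + cos φ cos δ cos H = (-0.0576)(-0.2521) + (0.9983)(0.9677)(0.5000) = 0.4975.
Air mass m = 1/cos θ_z = 1/0.4975 = 2.010; τ^m = 0.83^2.010 = 0.6876.
Surface direct beam = 1362 × 0.4975 × 0.6876 = 465.91 W/m².

466 W/m²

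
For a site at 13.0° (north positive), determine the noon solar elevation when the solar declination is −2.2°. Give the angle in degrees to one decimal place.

At local solar noon the hour angle is zero, so the elevation is 90° − |φ − δ| = 90° − |13.0° − (-2.2°)| = 90° − 15.2° = 74.8°.

74.8°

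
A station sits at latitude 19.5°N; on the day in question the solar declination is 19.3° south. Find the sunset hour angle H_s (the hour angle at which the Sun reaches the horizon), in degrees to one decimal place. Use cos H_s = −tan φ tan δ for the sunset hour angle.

82.9°

cos H_s = −tan(19.5°) · tan(-19.3°) = 0.1240, so H_s = arccos(0.1240) = 82.88°.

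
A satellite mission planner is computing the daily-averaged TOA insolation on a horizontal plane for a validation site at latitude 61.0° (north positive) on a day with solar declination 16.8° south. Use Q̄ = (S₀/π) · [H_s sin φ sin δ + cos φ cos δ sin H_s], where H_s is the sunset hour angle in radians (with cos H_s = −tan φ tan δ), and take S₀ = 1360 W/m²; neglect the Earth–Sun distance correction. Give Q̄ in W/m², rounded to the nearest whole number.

60 W/m²

cos H_s = −tan(61.0°) · tan(-16.8°) = 0.5447, so H_s = arccos(0.5447) = 57.00°. In radians, H_s = 0.9948.
H_s sin φ sin δ = 0.9948 × 0.8746 × -0.2890 = -0.2514.
cos φ cos δ sin H_s = 0.4848 × 0.9573 × 0.8387 = 0.3892.
Q̄ = (1360/π) × (-0.2514 + 0.3892) = 432.90 × 0.1378 = 59.65 W/m².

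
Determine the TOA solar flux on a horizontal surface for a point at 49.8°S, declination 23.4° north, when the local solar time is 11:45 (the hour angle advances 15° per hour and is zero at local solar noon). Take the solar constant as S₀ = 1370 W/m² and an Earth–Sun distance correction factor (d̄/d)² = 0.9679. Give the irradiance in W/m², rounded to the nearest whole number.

382 W/m²

Hour angle H = 15° × (11.75 − 12) = -3.75°.
cos θ_z = sin(-49.8°) sin(23.4°) + cos(-49.8°) cos(23.4°) cos(-3.75°) = -0.3033 + 0.5911 = 0.2878.
Top-of-atmosphere irradiance = S₀ (d̄/d)² cos θ_z = 1370 × 0.9679 × 0.2878 = 381.63 W/m².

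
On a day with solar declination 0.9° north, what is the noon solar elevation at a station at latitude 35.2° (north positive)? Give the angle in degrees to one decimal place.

At local solar noon the hour angle is zero, so the elevation is 90° − |φ − δ| = 90° − |35.2° − (0.9°)| = 90° − 34.3° = 55.7°.

55.7°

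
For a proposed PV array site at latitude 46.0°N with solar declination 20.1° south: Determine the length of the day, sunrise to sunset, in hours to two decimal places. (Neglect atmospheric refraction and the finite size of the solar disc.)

9.03 hours

cos H_s = −tan(46.0°) · tan(-20.1°) = 0.3790, so H_s = arccos(0.3790) = 67.73°.
Day length = 2 H_s / 15° h⁻¹ = 135.46° / 15 = 9.031 h.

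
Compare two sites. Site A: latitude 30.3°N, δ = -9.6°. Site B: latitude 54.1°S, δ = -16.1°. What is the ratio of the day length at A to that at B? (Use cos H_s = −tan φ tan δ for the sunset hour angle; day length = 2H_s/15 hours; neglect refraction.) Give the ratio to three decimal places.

0.743

A: H_s = arccos(−tan 30.3° · tan -9.6°) = 84.33°, so 2H_s/15 = 11.2440 h.
B: H_s = arccos(−tan -54.1° · tan -16.1°) = 113.50°, so 2H_s/15 = 15.1333 h.
Ratio A/B = 11.2440 / 15.1333 = 0.7430.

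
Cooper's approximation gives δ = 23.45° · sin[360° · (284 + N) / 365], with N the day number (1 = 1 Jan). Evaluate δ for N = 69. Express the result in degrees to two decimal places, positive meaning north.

-4.81°

360 × (284 + 69) / 365 = 348.164°; sin(348.164°) = -0.2051.
δ = 23.45 × -0.2051 = -4.810° ≈ -4.81°.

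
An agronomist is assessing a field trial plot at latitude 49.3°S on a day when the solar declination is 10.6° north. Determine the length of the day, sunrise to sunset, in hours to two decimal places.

10.32 hours

cos H_s = −tan(-49.3°) · tan(10.6°) = 0.2176, so H_s = arccos(0.2176) = 77.43°.
Day length = 2 H_s / 15° h⁻¹ = 154.86° / 15 = 10.324 h.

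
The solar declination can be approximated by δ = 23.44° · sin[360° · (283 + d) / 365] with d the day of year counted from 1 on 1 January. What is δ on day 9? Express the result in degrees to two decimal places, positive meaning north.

-22.29°

360 × (283 + 9) / 365 = 288.000°; sin(288.000°) = -0.9511.
δ = 23.44 × -0.9511 = -22.294° ≈ -22.29°.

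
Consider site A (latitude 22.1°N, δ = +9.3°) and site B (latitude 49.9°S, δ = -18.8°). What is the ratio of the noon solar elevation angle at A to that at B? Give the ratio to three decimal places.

1.311

A: 90° − |22.1 − (9.3)| = 77.20°.
B: 90° − |-49.9 − (-18.8)| = 58.90°.
Ratio A/B = 77.2000 / 58.9000 = 1.3107.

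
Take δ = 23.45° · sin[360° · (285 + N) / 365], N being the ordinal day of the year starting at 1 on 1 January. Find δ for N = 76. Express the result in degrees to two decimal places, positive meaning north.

-1.61°

360 × (285 + 76) / 365 = 356.055°; sin(356.055°) = -0.0688.
δ = 23.45 × -0.0688 = -1.613° ≈ -1.61°.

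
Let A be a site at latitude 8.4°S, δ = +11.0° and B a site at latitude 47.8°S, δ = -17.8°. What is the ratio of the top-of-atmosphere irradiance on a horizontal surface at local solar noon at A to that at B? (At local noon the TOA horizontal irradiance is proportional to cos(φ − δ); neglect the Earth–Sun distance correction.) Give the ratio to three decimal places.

A: cos θ_z = cos(-8.4° − (11.0°)) = 0.9432.
B: cos θ_z = cos(-47.8° − (-17.8°)) = 0.8660.
Ratio A/B = 0.9432 / 0.8660 = 1.0891.

1.089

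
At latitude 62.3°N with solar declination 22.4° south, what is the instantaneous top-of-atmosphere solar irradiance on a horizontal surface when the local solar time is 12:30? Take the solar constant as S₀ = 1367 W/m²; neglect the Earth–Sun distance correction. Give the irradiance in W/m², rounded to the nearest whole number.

121 W/m²

Hour angle H = 15° × (12.5 − 12) = 7.50°.
cos θ_z = sin(62.3°) sin(-22.4°) + cos(62.3°) cos(-22.4°) cos(7.50°) = -0.3374 + 0.4261 = 0.0887.
Top-of-atmosphere irradiance = S₀ cos θ_z = 1367 × 0.0887 = 121.25 W/m².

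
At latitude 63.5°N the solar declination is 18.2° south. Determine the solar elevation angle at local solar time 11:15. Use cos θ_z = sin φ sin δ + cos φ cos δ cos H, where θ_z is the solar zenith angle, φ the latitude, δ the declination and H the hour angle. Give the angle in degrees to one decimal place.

7.8°

Hour angle H = 15° × (11.25 − 12) = -11.25°.
cos θ_z = sin φ sin δ + cos φ cos δ cos H = (0.8949)(-0.3123) + (0.4462)(0.9500)(0.9808) = 0.1363.
θ_z = arccos(0.1363) = 82.17°, so the elevation is 90° − 82.17° = 7.83°.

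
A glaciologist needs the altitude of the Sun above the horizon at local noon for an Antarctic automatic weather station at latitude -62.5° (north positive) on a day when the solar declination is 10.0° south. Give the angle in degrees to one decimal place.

37.5°

At local solar noon the hour angle is zero, so the elevation is 90° − |φ − δ| = 90° − |-62.5° − (-10.0°)| = 90° − 52.5° = 37.5°.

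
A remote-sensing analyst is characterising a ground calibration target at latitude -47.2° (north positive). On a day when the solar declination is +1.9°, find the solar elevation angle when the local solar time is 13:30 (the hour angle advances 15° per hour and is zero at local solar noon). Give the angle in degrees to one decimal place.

37.1°

Hour angle H = 15° × (13.5 − 12) = 22.50°.
With φ = -47.2°, δ = 1.9°, H = 22.50°: sin φ sin δ = -0.0243, cos φ cos δ cos H = 0.6274, so cos θ_z = 0.6031.
θ_z = arccos(0.6031) = 52.91°, so the elevation is 90° − 52.91° = 37.09°.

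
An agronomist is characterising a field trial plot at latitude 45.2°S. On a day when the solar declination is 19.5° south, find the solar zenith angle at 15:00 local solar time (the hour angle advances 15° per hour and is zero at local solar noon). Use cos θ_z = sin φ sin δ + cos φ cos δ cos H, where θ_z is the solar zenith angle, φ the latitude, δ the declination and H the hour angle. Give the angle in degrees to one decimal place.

45.0°

Hour angle H = 15° × (15 − 12) = 45.00°.
cos θ_z = sin(-45.2°) sin(-19.5°) + cos(-45.2°) cos(-19.5°) cos(45.00°) = 0.2369 + 0.4697 = 0.7066.
θ_z = arccos(0.7066) = 45.04°.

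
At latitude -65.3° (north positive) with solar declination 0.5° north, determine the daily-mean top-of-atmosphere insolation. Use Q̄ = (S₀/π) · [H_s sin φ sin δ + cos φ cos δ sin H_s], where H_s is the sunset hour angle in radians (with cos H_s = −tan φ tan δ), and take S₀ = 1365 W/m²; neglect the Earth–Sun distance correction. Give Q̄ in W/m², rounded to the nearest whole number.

176 W/m²

−tan φ tan δ = −(-2.1742)(0.0087) = 0.0189; H_s = arccos(0.0189) = 88.92°. In radians, H_s = 1.5519.
H_s sin φ sin δ = 1.5519 × -0.9085 × 0.0087 = -0.0123.
cos φ cos δ sin H_s = 0.4179 × 1.0000 × 0.9998 = 0.4178.
Q̄ = (1365/π) × (-0.0123 + 0.4178) = 434.49 × 0.4055 = 176.19 W/m².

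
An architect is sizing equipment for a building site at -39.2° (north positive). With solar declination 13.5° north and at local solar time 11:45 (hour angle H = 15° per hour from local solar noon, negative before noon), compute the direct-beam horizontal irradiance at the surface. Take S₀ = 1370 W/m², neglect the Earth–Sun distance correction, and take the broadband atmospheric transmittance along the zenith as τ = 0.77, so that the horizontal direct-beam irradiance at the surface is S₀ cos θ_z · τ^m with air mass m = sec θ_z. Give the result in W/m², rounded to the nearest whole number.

537 W/m²

Hour angle H = 15° × (11.75 − 12) = -3.75°.
cos θ_z = sin φ sin δ + cos φ cos δ cos H = (-0.6320)(0.2334) + (0.7749)(0.9724)(0.9979) = 0.6044.
Air mass m = 1/cos θ_z = 1/0.6044 = 1.655; τ^m = 0.77^1.655 = 0.6488.
Surface direct beam = 1370 × 0.6044 × 0.6488 = 537.22 W/m².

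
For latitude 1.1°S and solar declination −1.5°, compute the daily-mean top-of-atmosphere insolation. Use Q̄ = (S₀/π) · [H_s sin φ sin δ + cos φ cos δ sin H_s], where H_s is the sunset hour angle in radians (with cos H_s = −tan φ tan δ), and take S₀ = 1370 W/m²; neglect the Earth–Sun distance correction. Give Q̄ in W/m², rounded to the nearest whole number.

436 W/m²

The sunset hour angle satisfies cos H_s = −tan φ tan δ = -0.0005, giving H_s = 90.03°. In radians, H_s = 1.5713.
H_s sin φ sin δ = 1.5713 × -0.0192 × -0.0262 = 0.0008.
cos φ cos δ sin H_s = 0.9998 × 0.9997 × 1.0000 = 0.9995.
Q̄ = (1370/π) × (0.0008 + 0.9995) = 436.08 × 1.0003 = 436.21 W/m².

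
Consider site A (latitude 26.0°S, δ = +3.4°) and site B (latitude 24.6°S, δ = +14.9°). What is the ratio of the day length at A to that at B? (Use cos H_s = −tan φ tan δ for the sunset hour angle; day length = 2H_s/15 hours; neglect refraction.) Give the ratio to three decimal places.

1.064

A: H_s = arccos(−tan -26.0° · tan 3.4°) = 88.34°, so 2H_s/15 = 11.7787 h.
B: H_s = arccos(−tan -24.6° · tan 14.9°) = 83.00°, so 2H_s/15 = 11.0667 h.
Ratio A/B = 11.7787 / 11.0667 = 1.0643.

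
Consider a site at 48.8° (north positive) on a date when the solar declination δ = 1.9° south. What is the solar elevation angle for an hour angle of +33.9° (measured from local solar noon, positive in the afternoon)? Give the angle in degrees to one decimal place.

31.4°

With φ = 48.8°, δ = -1.9°, H = 33.90°: sin φ sin δ = -0.0249, cos φ cos δ cos H = 0.5464, so cos θ_z = 0.5215.
θ_z = arccos(0.5215) = 58.57°, so the elevation is 90° − 58.57° = 31.43°.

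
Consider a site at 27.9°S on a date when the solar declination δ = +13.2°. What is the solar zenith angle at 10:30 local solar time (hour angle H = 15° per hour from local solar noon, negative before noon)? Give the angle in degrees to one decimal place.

Hour angle H = 15° × (10.5 − 12) = -22.50°.
With φ = -27.9°, δ = 13.2°, H = -22.50°: sin φ sin δ = -0.1069, cos φ cos δ cos H = 0.7949, so cos θ_z = 0.6880.
θ_z = arccos(0.6880) = 46.53°.

46.5°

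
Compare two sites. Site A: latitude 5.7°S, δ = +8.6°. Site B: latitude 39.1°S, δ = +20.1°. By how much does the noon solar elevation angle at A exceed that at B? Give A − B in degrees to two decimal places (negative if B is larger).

A: 90° − |-5.7 − (8.6)| = 75.70°.
B: 90° − |-39.1 − (20.1)| = 30.80°.
A − B = 75.70 − 30.80 = 44.90°.

+44.90°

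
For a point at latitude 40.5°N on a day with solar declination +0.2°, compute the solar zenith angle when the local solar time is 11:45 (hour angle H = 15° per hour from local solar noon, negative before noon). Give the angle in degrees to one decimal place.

40.4°

Hour angle H = 15° × (11.75 − 12) = -3.75°.
cos θ_z = sin(40.5°) sin(0.2°) + cos(40.5°) cos(0.2°) cos(-3.75°) = 0.0023 + 0.7588 = 0.7611.
θ_z = arccos(0.7611) = 40.44°.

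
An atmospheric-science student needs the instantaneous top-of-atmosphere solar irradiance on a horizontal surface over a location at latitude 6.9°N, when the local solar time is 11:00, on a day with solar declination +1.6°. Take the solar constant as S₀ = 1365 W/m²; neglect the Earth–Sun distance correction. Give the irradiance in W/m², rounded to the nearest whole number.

1313 W/m²

Hour angle H = 15° × (11 − 12) = -15.00°.
With φ = 6.9°, δ = 1.6°, H = -15.00°: sin φ sin δ = 0.0034, cos φ cos δ cos H = 0.9586, so cos θ_z = 0.9620.
Top-of-atmosphere irradiance = S₀ cos θ_z = 1365 × 0.9620 = 1313.13 W/m².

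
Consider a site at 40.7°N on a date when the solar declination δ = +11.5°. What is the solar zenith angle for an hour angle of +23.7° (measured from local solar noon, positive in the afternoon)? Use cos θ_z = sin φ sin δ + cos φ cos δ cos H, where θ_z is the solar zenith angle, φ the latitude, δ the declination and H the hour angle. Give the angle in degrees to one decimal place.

35.9°

With φ = 40.7°, δ = 11.5°, H = 23.70°: sin φ sin δ = 0.1300, cos φ cos δ cos H = 0.6803, so cos θ_z = 0.8103.
θ_z = arccos(0.8103) = 35.87°.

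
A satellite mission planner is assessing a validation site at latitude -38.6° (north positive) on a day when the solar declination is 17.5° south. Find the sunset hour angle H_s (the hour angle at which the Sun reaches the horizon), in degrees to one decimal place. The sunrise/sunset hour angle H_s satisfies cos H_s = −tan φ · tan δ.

cos H_s = −tan(-38.6°) · tan(-17.5°) = -0.2517, so H_s = arccos(-0.2517) = 104.58°.

104.6°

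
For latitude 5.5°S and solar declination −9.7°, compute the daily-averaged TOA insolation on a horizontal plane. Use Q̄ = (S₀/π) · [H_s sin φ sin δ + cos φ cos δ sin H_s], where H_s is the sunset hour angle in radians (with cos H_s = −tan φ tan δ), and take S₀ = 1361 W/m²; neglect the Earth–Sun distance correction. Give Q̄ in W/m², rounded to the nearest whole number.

436 W/m²

cos H_s = −tan(-5.5°) · tan(-9.7°) = -0.0165, so H_s = arccos(-0.0165) = 90.95°. In radians, H_s = 1.5874.
H_s sin φ sin δ = 1.5874 × -0.0958 × -0.1685 = 0.0256.
cos φ cos δ sin H_s = 0.9954 × 0.9857 × 0.9999 = 0.9811.
Q̄ = (1361/π) × (0.0256 + 0.9811) = 433.22 × 1.0067 = 436.12 W/m².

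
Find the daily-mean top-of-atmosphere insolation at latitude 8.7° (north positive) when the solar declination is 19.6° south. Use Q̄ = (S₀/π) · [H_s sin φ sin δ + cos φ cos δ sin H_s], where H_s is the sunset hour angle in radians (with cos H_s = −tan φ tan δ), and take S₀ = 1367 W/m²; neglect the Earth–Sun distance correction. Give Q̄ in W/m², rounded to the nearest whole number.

−tan φ tan δ = −(0.1530)(-0.3561) = 0.0545; H_s = arccos(0.0545) = 86.88°. In radians, H_s = 1.5163.
H_s sin φ sin δ = 1.5163 × 0.1513 × -0.3355 = -0.0770.
cos φ cos δ sin H_s = 0.9885 × 0.9421 × 0.9985 = 0.9299.
Q̄ = (1367/π) × (-0.0770 + 0.9299) = 435.13 × 0.8529 = 371.12 W/m².

371 W/m²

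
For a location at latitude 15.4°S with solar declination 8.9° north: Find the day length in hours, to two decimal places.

11.67 hours

−tan φ tan δ = −(-0.2754)(0.1566) = 0.0431; H_s = arccos(0.0431) = 87.53°.
Day length = 2 H_s / 15° h⁻¹ = 175.06° / 15 = 11.671 h.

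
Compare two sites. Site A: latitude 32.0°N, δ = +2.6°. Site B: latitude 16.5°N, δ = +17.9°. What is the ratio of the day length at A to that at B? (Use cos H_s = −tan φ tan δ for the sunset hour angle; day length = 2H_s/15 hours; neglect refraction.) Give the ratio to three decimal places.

0.960

A: H_s = arccos(−tan 32.0° · tan 2.6°) = 91.63°, so 2H_s/15 = 12.2173 h.
B: H_s = arccos(−tan 16.5° · tan 17.9°) = 95.49°, so 2H_s/15 = 12.7320 h.
Ratio A/B = 12.2173 / 12.7320 = 0.9596.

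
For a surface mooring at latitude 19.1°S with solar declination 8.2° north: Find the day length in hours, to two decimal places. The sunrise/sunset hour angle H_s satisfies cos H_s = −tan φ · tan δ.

11.62 hours

The sunset hour angle satisfies cos H_s = −tan φ tan δ = 0.0499, giving H_s = 87.14°.
Day length = 2 H_s / 15° h⁻¹ = 174.28° / 15 = 11.619 h.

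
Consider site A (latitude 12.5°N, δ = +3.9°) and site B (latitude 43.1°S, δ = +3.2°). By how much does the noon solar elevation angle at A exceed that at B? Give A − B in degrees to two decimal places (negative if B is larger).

+37.70°

A: 90° − |12.5 − (3.9)| = 81.40°.
B: 90° − |-43.1 − (3.2)| = 43.70°.
A − B = 81.40 − 43.70 = 37.70°.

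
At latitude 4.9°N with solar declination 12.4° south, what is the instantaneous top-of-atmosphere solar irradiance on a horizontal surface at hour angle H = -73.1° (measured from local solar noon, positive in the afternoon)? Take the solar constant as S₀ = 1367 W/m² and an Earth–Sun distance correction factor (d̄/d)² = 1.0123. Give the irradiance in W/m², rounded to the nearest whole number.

cos θ_z = sin(4.9°) sin(-12.4°) + cos(4.9°) cos(-12.4°) cos(-73.10°) = -0.0183 + 0.2829 = 0.2646.
Top-of-atmosphere irradiance = S₀ (d̄/d)² cos θ_z = 1367 × 1.0123 × 0.2646 = 366.16 W/m².

366 W/m²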